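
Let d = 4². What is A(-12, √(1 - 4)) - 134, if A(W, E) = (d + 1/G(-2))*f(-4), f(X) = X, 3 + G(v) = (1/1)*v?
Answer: -986/5 ≈ -197.20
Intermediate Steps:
d = 16
G(v) = -3 + v (G(v) = -3 + (1/1)*v = -3 + (1*1)*v = -3 + 1*v = -3 + v)
A(W, E) = -316/5 (A(W, E) = (16 + 1/(-3 - 2))*(-4) = (16 + 1/(-5))*(-4) = (16 + 1*(-⅕))*(-4) = (16 - ⅕)*(-4) = (79/5)*(-4) = -316/5)
A(-12, √(1 - 4)) - 134 = -316/5 - 134 = -986/5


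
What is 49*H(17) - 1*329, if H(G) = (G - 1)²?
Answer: 12215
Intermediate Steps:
H(G) = (-1 + G)²
49*H(17) - 1*329 = 49*(-1 + 17)² - 1*329 = 49*16² - 329 = 49*256 - 329 = 12544 - 329 = 12215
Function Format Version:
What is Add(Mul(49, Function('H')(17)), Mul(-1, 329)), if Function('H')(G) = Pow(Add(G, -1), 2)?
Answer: 12215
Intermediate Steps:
Function('H')(G) = Pow(Add(-1, G), 2)
Add(Mul(49, Function('H')(17)), Mul(-1, 329)) = Add(Mul(49, Pow(Add(-1, 17), 2)), Mul(-1, 329)) = Add(Mul(49, Pow(16, 2)), -329) = Add(Mul(49, 256), -329) = Add(12544, -329) = 12215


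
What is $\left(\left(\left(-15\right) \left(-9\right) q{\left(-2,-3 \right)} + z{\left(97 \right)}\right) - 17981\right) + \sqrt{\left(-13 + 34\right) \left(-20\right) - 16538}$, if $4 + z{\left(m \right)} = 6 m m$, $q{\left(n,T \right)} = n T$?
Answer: $39279 + i \sqrt{16958} \approx 39279.0 + 130.22 i$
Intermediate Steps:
$q{\left(n,T \right)} = T n$
$z{\left(m \right)} = -4 + 6 m^{2}$ ($z{\left(m \right)} = -4 + 6 m m = -4 + 6 m^{2}$)
$\left(\left(\left(-15\right) \left(-9\right) q{\left(-2,-3 \right)} + z{\left(97 \right)}\right) - 17981\right) + \sqrt{\left(-13 + 34\right) \left(-20\right) - 16538} = \left(\left(\left(-15\right) \left(-9\right) \left(\left(-3\right) \left(-2\right)\right) - \left(4 - 6 \cdot 97^{2}\right)\right) - 17981\right) + \sqrt{\left(-13 + 34\right) \left(-20\right) - 16538} = \left(\left(135 \cdot 6 + \left(-4 + 6 \cdot 9409\right)\right) - 17981\right) + \sqrt{21 \left(-20\right) - 16538} = \left(\left(810 + \left(-4 + 56454\right)\right) - 17981\right) + \sqrt{-420 - 16538} = \left(\left(810 + 56450\right) - 17981\right) + \sqrt{-16958} = \left(57260 - 17981\right) + i \sqrt{16958} = 39279 + i \sqrt{16958}$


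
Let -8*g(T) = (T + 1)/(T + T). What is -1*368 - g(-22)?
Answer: -129515/352 ≈ -367.94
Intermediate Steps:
g(T) = -(1 + T)/(16*T) (g(T) = -(T + 1)/(8*(T + T)) = -(1 + T)/(8*(2*T)) = -(1 + T)*1/(2*T)/8 = -(1 + T)/(16*T))
-1*368 - g(-22) = -1*368 - (-1 - 1*(-22))/(16*(-22)) = -368 - (-1)*(-1 + 22)/(16*22) = -368 - (-1)*21/(16*22) = -368 - 1*(-21/352) = -368 + 21/352 = -129515/352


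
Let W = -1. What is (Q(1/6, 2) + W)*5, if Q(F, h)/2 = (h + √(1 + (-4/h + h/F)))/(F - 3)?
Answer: -205/17 - 60*√11/17 ≈ -23.765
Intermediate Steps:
Q(F, h) = 2*(h + √(1 - 4/h + h/F))/(-3 + F) (Q(F, h) = 2*((h + √(1 + (-4/h + h/F)))/(F - 3)) = 2*((h + √(1 - 4/h + h/F))/(-3 + F)) = 2*(h + √(1 - 4/h + h/F))/(-3 + F))
(Q(1/6, 2) + W)*5 = (2*(2 + √(1 - 4/2 + 2/(1/6)))/(-3 + 1/6) - 1)*5 = (2*(2 + √(1 - 4*½ + 2/(⅙)))/(-3 + ⅙) - 1)*5 = (2*(2 + √(1 - 2 + 2*6))/(-17/6) - 1)*5 = (2*(-6/17)*(2 + √(1 - 2 + 12)) - 1)*5 = (2*(-6/17)*(2 + √11) - 1)*5 = ((-24/17 - 12*√11/17) - 1)*5 = (-41/17 - 12*√11/17)*5 = -205/17 - 60*√11/17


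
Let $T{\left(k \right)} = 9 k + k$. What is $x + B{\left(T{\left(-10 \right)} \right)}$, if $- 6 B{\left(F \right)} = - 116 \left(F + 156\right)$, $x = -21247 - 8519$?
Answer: $- \frac{86050}{3} \approx -28683.0$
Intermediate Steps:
$x = -29766$ ($x = -21247 - 8519 = -29766$)
$T{\left(k \right)} = 10 k$
$B{\left(F \right)} = 3016 + \frac{58 F}{3}$ ($B{\left(F \right)} = - \frac{\left(-116\right) \left(F + 156\right)}{6} = - \frac{\left(-116\right) \left(156 + F\right)}{6} = - \frac{-18096 - 116 F}{6} = 3016 + \frac{58 F}{3}$)
$x + B{\left(T{\left(-10 \right)} \right)} = -29766 + \left(3016 + \frac{58 \cdot 10 \left(-10\right)}{3}\right) = -29766 + \left(3016 + \frac{58}{3} \left(-100\right)\right) = -29766 + \left(3016 - \frac{5800}{3}\right) = -29766 + \frac{3248}{3} = - \frac{86050}{3}$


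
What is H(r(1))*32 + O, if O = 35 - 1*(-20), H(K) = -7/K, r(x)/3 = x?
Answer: -59/3 ≈ -19.667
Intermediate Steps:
r(x) = 3*x
O = 55 (O = 35 + 20 = 55)
H(r(1))*32 + O = -7/(3*1)*32 + 55 = -7/3*32 + 55 = -224/3 + 55 = -59/3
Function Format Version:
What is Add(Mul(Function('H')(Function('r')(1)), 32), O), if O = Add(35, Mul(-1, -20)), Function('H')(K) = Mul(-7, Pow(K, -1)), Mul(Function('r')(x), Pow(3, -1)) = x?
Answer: Rational(-59, 3) ≈ -19.667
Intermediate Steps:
Function('r')(x) = Mul(3, x)
O = 55 (O = Add(35, 20) = 55)
Add(Mul(Function('H')(Function('r')(1)), 32), O) = Add(Mul(Mul(-7, Pow(Mul(3, 1), -1)), 32), 55) = Add(Mul(Mul(-7, Pow(3, -1)), 32), 55) = Add(Mul(Mul(-7, Rational(1, 3)), 32), 55) = Add(Mul(Rational(-7, 3), 32), 55) = Add(Rational(-224, 3), 55) = Rational(-59, 3)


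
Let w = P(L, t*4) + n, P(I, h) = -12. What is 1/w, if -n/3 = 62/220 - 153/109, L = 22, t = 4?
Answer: -11990/103527 ≈ -0.11582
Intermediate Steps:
n = 40353/11990 (n = -3*(62/220 - 153/109) = -3*(62*(1/220) - 153*1/109) = -3*(31/110 - 153/109) = -3*(-13451/11990) = 40353/11990 ≈ 3.3656)
w = -103527/11990 (w = -12 + 40353/11990 = -103527/11990 ≈ -8.6344)
1/w = 1/(-103527/11990) = -11990/103527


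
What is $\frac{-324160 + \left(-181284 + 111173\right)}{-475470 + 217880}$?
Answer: $\frac{394271}{257590} \approx 1.5306$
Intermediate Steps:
$\frac{-324160 + \left(-181284 + 111173\right)}{-475470 + 217880} = \frac{-324160 - 70111}{-257590} = \left(-394271\right) \left(- \frac{1}{257590}\right) = \frac{394271}{257590}$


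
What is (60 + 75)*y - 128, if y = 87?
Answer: 11617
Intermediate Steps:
(60 + 75)*y - 128 = (60 + 75)*87 - 128 = 135*87 - 128 = 11745 - 128 = 11617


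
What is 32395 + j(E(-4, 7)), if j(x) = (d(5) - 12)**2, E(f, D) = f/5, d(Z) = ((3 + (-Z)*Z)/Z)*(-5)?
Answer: 32495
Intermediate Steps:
d(Z) = -5*(3 - Z**2)/Z (d(Z) = ((3 - Z**2)/Z)*(-5) = -5*(3 - Z**2)/Z)
E(f, D) = f/5 (E(f, D) = f*(1/5) = f/5)
j(x) = 100 (j(x) = ((-15/5 + 5*5) - 12)**2 = ((-15*1/5 + 25) - 12)**2 = ((-3 + 25) - 12)**2 = (22 - 12)**2 = 10**2 = 100)
32395 + j(E(-4, 7)) = 32395 + 100 = 32495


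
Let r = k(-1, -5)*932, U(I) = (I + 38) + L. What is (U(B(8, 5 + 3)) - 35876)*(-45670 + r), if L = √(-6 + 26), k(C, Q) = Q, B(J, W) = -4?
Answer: 1803927860 - 100660*√5 ≈ 1.8037e+9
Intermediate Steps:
L = 2*√5 (L = √20 = 2*√5 ≈ 4.4721)
U(I) = 38 + I + 2*√5 (U(I) = (I + 38) + 2*√5 = (38 + I) + 2*√5 = 38 + I + 2*√5)
r = -4660 (r = -5*932 = -4660)
(U(B(8, 5 + 3)) - 35876)*(-45670 + r) = ((38 - 4 + 2*√5) - 35876)*(-45670 - 4660) = ((34 + 2*√5) - 35876)*(-50330) = (-35842 + 2*√5)*(-50330) = 1803927860 - 100660*√5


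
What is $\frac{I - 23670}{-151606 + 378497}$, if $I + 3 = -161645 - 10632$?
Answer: $- \frac{195950}{226891} \approx -0.86363$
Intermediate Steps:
$I = -172280$ ($I = -3 - 172277 = -172280$)
$\frac{I - 23670}{-151606 + 378497} = \frac{-172280 - 23670}{-151606 + 378497} = - \frac{195950}{226891}$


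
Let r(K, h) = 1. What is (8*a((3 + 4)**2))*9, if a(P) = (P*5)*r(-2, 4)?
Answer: 17640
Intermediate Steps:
a(P) = 5*P (a(P) = (P*5)*1 = (5*P)*1 = 5*P)
(8*a((3 + 4)**2))*9 = (8*(5*(3 + 4)**2))*9 = (8*(5*7**2))*9 = (8*(5*49))*9 = (8*245)*9 = 1960*9 = 17640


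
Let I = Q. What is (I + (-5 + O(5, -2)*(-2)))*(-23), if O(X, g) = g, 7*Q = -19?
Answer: 598/7 ≈ 85.429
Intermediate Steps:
Q = -19/7 (Q = (1/7)*(-19) = -19/7 ≈ -2.7143)
I = -19/7 ≈ -2.7143
(I + (-5 + O(5, -2)*(-2)))*(-23) = (-19/7 + (-5 - 2*(-2)))*(-23) = (-19/7 + (-5 + 4))*(-23) = (-19/7 - 1)*(-23) = -26/7*(-23) = 598/7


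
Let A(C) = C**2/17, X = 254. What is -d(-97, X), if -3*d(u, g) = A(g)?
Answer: 64516/51 ≈ 1265.0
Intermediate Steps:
A(C) = C**2/17 (A(C) = C**2*(1/17) = C**2/17)
d(u, g) = -g**2/51
-d(-97, X) = -(-1)*254**2/51 = -(-1)*64516/51 = -1*(-64516/51) = 64516/51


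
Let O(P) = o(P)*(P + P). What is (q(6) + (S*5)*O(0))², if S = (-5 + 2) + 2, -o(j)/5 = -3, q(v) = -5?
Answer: 25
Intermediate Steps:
o(j) = 15 (o(j) = -5*(-3) = 15)
O(P) = 30*P (O(P) = 15*(P + P) = 15*(2*P) = 30*P)
S = -1 (S = -3 + 2 = -1)
(q(6) + (S*5)*O(0))² = (-5 + (-1*5)*(30*0))² = (-5 - 5*0)² = (-5 + 0)² = (-5)² = 25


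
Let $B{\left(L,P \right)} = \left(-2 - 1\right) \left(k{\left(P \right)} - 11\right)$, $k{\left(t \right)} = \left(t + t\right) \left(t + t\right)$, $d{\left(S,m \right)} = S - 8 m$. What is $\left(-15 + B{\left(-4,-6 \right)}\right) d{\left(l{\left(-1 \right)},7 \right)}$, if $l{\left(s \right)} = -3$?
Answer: $24426$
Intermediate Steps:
$k{\left(t \right)} = 4 t^{2}$ ($k{\left(t \right)} = 2 t 2 t = 4 t^{2}$)
$B{\left(L,P \right)} = 33 - 12 P^{2}$ ($B{\left(L,P \right)} = \left(-2 - 1\right) \left(4 P^{2} - 11\right) = - 3 \left(-11 + 4 P^{2}\right) = 33 - 12 P^{2}$)
$\left(-15 + B{\left(-4,-6 \right)}\right) d{\left(l{\left(-1 \right)},7 \right)} = \left(-15 + \left(33 - 12 \left(-6\right)^{2}\right)\right) \left(-3 - 56\right) = \left(-15 + \left(33 - 432\right)\right) \left(-3 - 56\right) = \left(-15 + \left(33 - 432\right)\right) \left(-59\right) = \left(-15 - 399\right) \left(-59\right) = \left(-414\right) \left(-59\right) = 24426$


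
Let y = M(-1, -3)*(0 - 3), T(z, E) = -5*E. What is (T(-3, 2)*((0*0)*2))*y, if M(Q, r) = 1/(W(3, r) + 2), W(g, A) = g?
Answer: 0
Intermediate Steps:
M(Q, r) = 1/5 (M(Q, r) = 1/(3 + 2) = 1/5)
y = -3/5 (y = (0 - 3)/5 = (1/5)*(-3) = -3/5 ≈ -0.60000)
(T(-3, 2)*((0*0)*2))*y = ((-5*2)*((0*0)*2))*(-3/5) = -0*2*(-3/5) = -10*0*(-3/5) = 0*(-3/5) = 0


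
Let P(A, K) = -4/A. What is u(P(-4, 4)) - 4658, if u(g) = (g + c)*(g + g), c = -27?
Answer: -4710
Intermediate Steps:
u(g) = 2*g*(-27 + g) (u(g) = (g - 27)*(g + g) = (-27 + g)*(2*g) = 2*g*(-27 + g))
u(P(-4, 4)) - 4658 = 2*(-4/(-4))*(-27 - 4/(-4)) - 4658 = 2*(-4*(-1/4))*(-27 - 4*(-1/4)) - 4658 = 2*1*(-27 + 1) - 4658 = 2*1*(-26) - 4658 = -52 - 4658 = -4710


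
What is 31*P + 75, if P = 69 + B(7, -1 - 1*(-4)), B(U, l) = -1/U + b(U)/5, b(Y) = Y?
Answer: 78854/35 ≈ 2253.0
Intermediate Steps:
B(U, l) = -1/U + U/5
P = 2459/35 (P = 69 + (-1/7 + (⅕)*7) = 69 + (-1*⅐ + 7/5) = 69 + (-⅐ + 7/5) = 69 + 44/35 = 2459/35 ≈ 70.257)
31*P + 75 = 31*(2459/35) + 75 = 76229/35 + 75 = 78854/35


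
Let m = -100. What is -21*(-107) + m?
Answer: 2147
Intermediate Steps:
-21*(-107) + m = -21*(-107) - 100 = 2247 - 100 = 2147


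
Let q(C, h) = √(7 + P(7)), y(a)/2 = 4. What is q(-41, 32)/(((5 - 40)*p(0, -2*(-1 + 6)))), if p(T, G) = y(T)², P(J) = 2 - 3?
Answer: -√6/2240 ≈ -0.0010935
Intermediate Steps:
P(J) = -1
y(a) = 8 (y(a) = 2*4 = 8)
p(T, G) = 64 (p(T, G) = 8² = 64)
q(C, h) = √6 (q(C, h) = √(7 - 1) = √6)
q(-41, 32)/(((5 - 40)*p(0, -2*(-1 + 6)))) = √6/(((5 - 40)*64)) = √6/((-35*64)) = √6/(-2240) = √6*(-1/2240) = -√6/2240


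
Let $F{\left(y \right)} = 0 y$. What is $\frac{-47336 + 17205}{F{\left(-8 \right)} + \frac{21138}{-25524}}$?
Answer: $\frac{128177274}{3523} \approx 36383.0$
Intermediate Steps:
$F{\left(y \right)} = 0$
$\frac{-47336 + 17205}{F{\left(-8 \right)} + \frac{21138}{-25524}} = \frac{-47336 + 17205}{0 + \frac{21138}{-25524}} = - \frac{30131}{0 + 21138 \left(- \frac{1}{25524}\right)} = - \frac{30131}{0 - \frac{3523}{4254}} = - \frac{30131}{- \frac{3523}{4254}} = \left(-30131\right) \left(- \frac{4254}{3523}\right) = \frac{128177274}{3523}$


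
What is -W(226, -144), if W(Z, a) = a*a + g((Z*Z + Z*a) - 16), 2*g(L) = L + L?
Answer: -39252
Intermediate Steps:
g(L) = L (g(L) = (L + L)/2 = (2*L)/2 = L)
W(Z, a) = -16 + Z**2 + a**2 + Z*a (W(Z, a) = a*a + ((Z*Z + Z*a) - 16) = a**2 + ((Z**2 + Z*a) - 16) = a**2 + (-16 + Z**2 + Z*a) = -16 + Z**2 + a**2 + Z*a)
-W(226, -144) = -(-16 + 226**2 + (-144)**2 + 226*(-144)) = -(-16 + 51076 + 20736 - 32544) = -1*39252 = -39252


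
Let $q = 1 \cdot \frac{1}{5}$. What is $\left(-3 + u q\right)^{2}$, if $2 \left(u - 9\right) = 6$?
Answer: $\frac{9}{25} \approx 0.36$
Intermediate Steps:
$u = 12$ ($u = 9 + \frac{1}{2} \cdot 6 = 9 + 3 = 12$)
$q = \frac{1}{5}$ ($q = 1 \cdot \frac{1}{5} = \frac{1}{5} \approx 0.2$)
$\left(-3 + u q\right)^{2} = \left(-3 + 12 \cdot \frac{1}{5}\right)^{2} = \left(-3 + \frac{12}{5}\right)^{2} = \left(- \frac{3}{5}\right)^{2} = \frac{9}{25}$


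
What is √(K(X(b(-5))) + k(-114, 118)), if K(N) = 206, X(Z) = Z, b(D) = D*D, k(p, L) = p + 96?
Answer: 2*√47 ≈ 13.711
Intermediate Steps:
k(p, L) = 96 + p
b(D) = D²
√(K(X(b(-5))) + k(-114, 118)) = √(206 + (96 - 114)) = √(206 - 18) = √188 = 2*√47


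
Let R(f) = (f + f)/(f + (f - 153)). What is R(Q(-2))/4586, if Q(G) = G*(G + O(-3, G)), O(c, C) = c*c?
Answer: 14/415033 ≈ 3.3732e-5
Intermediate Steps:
O(c, C) = c**2
Q(G) = G*(9 + G) (Q(G) = G*(G + (-3)**2) = G*(G + 9) = G*(9 + G))
R(f) = 2*f/(-153 + 2*f) (R(f) = (2*f)/(f + (-153 + f)) = (2*f)/(-153 + 2*f) = 2*f/(-153 + 2*f))
R(Q(-2))/4586 = (2*(-2*(9 - 2))/(-153 + 2*(-2*(9 - 2))))/4586 = (2*(-2*7)/(-153 + 2*(-2*7)))*(1/4586) = (2*(-14)/(-153 + 2*(-14)))*(1/4586) = (2*(-14)/(-153 - 28))*(1/4586) = (2*(-14)/(-181))*(1/4586) = (2*(-14)*(-1/181))*(1/4586) = (28/181)*(1/4586) = 14/415033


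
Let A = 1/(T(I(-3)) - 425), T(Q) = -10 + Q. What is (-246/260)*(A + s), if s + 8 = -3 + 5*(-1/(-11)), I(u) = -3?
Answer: 2083579/208780 ≈ 9.9798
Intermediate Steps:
A = -1/438 (A = 1/((-10 - 3) - 425) = 1/(-13 - 425) = 1/(-438) = -1/438 ≈ -0.0022831)
s = -116/11 (s = -8 + (-3 + 5*(-1/(-11))) = -8 + (-3 + 5*(-1*(-1/11))) = -8 + (-3 + 5*(1/11)) = -8 + (-3 + 5/11) = -8 - 28/11 = -116/11 ≈ -10.545)
(-246/260)*(A + s) = (-246/260)*(-1/438 - 116/11) = -246*1/260*(-50819/4818) = -123/130*(-50819/4818) = 2083579/208780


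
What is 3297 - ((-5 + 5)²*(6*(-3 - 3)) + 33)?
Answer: 3264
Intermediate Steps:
3297 - ((-5 + 5)²*(6*(-3 - 3)) + 33) = 3297 - (0²*(6*(-6)) + 33) = 3297 - (0*(-36) + 33) = 3297 - (0 + 33) = 3297 - 1*33 = 3297 - 33 = 3264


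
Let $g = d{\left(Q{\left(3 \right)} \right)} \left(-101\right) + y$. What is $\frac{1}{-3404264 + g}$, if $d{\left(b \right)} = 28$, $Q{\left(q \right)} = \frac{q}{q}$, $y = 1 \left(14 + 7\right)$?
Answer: $- \frac{1}{3407071} \approx -2.9351 \cdot 10^{-7}$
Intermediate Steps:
$y = 21$ ($y = 1 \cdot 21 = 21$)
$Q{\left(q \right)} = 1$
$g = -2807$ ($g = 28 \left(-101\right) + 21 = -2828 + 21 = -2807$)
$\frac{1}{-3404264 + g} = \frac{1}{-3404264 - 2807} = \frac{1}{-3407071} = - \frac{1}{3407071}$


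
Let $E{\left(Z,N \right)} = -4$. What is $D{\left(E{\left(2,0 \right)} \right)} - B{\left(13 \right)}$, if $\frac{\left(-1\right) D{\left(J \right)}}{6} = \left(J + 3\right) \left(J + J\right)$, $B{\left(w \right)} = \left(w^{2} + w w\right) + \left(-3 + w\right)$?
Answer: $-396$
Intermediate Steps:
$B{\left(w \right)} = -3 + w + 2 w^{2}$ ($B{\left(w \right)} = \left(w^{2} + w^{2}\right) + \left(-3 + w\right) = 2 w^{2} + \left(-3 + w\right) = -3 + w + 2 w^{2}$)
$D{\left(J \right)} = - 12 J \left(3 + J\right)$ ($D{\left(J \right)} = - 6 \left(J + 3\right) \left(J + J\right) = - 6 \left(3 + J\right) 2 J = - 6 \cdot 2 J \left(3 + J\right) = - 12 J \left(3 + J\right)$)
$D{\left(E{\left(2,0 \right)} \right)} - B{\left(13 \right)} = \left(-12\right) \left(-4\right) \left(3 - 4\right) - \left(-3 + 13 + 2 \cdot 13^{2}\right) = \left(-12\right) \left(-4\right) \left(-1\right) - \left(-3 + 13 + 2 \cdot 169\right) = -48 - \left(-3 + 13 + 338\right) = -48 - 348 = -396$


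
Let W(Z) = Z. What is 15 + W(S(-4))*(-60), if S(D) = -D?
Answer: -225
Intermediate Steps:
15 + W(S(-4))*(-60) = 15 - 1*(-4)*(-60) = 15 + 4*(-60) = 15 - 240 = -225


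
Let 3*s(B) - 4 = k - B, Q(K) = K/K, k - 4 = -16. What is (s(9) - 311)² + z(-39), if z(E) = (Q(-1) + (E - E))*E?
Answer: 902149/9 ≈ 1.0024e+5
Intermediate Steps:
k = -12 (k = 4 - 16 = -12)
Q(K) = 1
z(E) = E (z(E) = (1 + (E - E))*E = (1 + 0)*E = 1*E = E)
s(B) = -8/3 - B/3 (s(B) = 4/3 + (-12 - B)/3 = 4/3 + (-4 - B/3) = -8/3 - B/3)
(s(9) - 311)² + z(-39) = ((-8/3 - ⅓*9) - 311)² - 39 = ((-8/3 - 3) - 311)² - 39 = (-17/3 - 311)² - 39 = (-950/3)² - 39 = 902500/9 - 39 = 902149/9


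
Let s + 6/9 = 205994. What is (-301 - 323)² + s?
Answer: 1786108/3 ≈ 5.9537e+5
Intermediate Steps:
s = 617980/3 (s = -⅔ + 205994 = 617980/3 ≈ 2.0599e+5)
(-301 - 323)² + s = (-301 - 323)² + 617980/3 = (-624)² + 617980/3 = 389376 + 617980/3 = 1786108/3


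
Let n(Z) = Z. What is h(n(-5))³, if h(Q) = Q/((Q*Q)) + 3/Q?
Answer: -64/125 ≈ -0.51200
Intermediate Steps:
h(Q) = 4/Q (h(Q) = Q/(Q²) + 3/Q = Q/Q² + 3/Q = 1/Q + 3/Q = 4/Q)
h(n(-5))³ = (4/(-5))³ = (4*(-⅕))³ = (-⅘)³ = -64/125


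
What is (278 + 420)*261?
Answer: 182178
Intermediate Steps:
(278 + 420)*261 = 698*261 = 182178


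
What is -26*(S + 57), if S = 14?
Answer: -1846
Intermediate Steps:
-26*(S + 57) = -26*(14 + 57) = -26*71 = -1846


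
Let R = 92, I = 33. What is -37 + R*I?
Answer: 2999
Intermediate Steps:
-37 + R*I = -37 + 92*33 = -37 + 3036 = 2999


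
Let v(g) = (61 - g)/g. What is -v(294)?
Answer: 233/294 ≈ 0.79252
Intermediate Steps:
v(g) = (61 - g)/g
-v(294) = -(61 - 1*294)/294 = -(61 - 294)/294 = -(-233)/294 = -1*(-233/294) = 233/294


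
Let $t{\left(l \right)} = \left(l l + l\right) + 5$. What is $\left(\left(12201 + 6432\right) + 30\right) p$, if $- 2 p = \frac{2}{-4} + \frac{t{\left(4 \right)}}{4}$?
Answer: $- \frac{429249}{8} \approx -53656.0$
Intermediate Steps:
$t{\left(l \right)} = 5 + l + l^{2}$ ($t{\left(l \right)} = \left(l^{2} + l\right) + 5 = \left(l + l^{2}\right) + 5 = 5 + l + l^{2}$)
$p = - \frac{23}{8}$ ($p = - \frac{\frac{2}{-4} + \frac{5 + 4 + 4^{2}}{4}}{2} = - \frac{2 \left(- \frac{1}{4}\right) + \left(5 + 4 + 16\right) \frac{1}{4}}{2} = - \frac{- \frac{1}{2} + 25 \cdot \frac{1}{4}}{2} = - \frac{- \frac{1}{2} + \frac{25}{4}}{2} = \left(- \frac{1}{2}\right) \frac{23}{4} = - \frac{23}{8} \approx -2.875$)
$\left(\left(12201 + 6432\right) + 30\right) p = \left(\left(12201 + 6432\right) + 30\right) \left(- \frac{23}{8}\right) = \left(18633 + 30\right) \left(- \frac{23}{8}\right) = 18663 \left(- \frac{23}{8}\right) = - \frac{429249}{8}$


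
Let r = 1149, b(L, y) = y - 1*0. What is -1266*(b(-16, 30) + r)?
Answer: -1492614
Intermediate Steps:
b(L, y) = y (b(L, y) = y + 0 = y)
-1266*(b(-16, 30) + r) = -1266*(30 + 1149) = -1266*1179 = -1492614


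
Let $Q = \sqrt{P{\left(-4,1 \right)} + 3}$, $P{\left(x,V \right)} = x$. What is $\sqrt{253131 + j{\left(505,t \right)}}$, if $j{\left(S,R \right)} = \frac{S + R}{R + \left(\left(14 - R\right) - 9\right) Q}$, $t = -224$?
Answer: $\frac{\sqrt{2665525921770811 - 6603301333 i}}{102617} \approx 503.12 - 0.00062319 i$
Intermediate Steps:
$Q = i$ ($Q = \sqrt{-4 + 3} = \sqrt{-1} = i \approx 1.0 i$)
$j{\left(S,R \right)} = \frac{R + S}{R + i \left(5 - R\right)}$ ($j{\left(S,R \right)} = \frac{S + R}{R + \left(\left(14 - R\right) - 9\right) i} = \frac{R + S}{R + \left(5 - R\right) i} = \frac{R + S}{R + i \left(5 - R\right)}$)
$\sqrt{253131 + j{\left(505,t \right)}} = \sqrt{253131 + \frac{-224 + 505}{-224 + 5 i - i \left(-224\right)}} = \sqrt{253131 + \frac{1}{-224 + 5 i + 224 i} 281} = \sqrt{253131 + \frac{1}{-224 + 229 i} 281} = \sqrt{253131 + \frac{-224 - 229 i}{102617} \cdot 281} = \sqrt{253131 + \frac{281 \left(-224 - 229 i\right)}{102617}}$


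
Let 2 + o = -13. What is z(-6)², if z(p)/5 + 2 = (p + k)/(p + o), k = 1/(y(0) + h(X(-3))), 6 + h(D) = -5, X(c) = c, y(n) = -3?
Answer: 6325225/86436 ≈ 73.178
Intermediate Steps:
o = -15 (o = -2 - 13 = -15)
h(D) = -11 (h(D) = -6 - 5 = -11)
k = -1/14 (k = 1/(-3 - 11) = 1/(-14) = -1/14 ≈ -0.071429)
z(p) = -10 + 5*(-1/14 + p)/(-15 + p) (z(p) = -10 + 5*((p - 1/14)/(p - 15)) = -10 + 5*((-1/14 + p)/(-15 + p)) = -10 + 5*(-1/14 + p)/(-15 + p))
z(-6)² = (5*(419 - 14*(-6))/(14*(-15 - 6)))² = ((5/14)*(419 + 84)/(-21))² = ((5/14)*(-1/21)*503)² = (-2515/294)² = 6325225/86436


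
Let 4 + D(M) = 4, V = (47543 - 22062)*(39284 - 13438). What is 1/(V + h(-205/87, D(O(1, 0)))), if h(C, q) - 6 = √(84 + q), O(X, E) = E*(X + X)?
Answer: 164645483/108432540289213135 - √21/216865080578426270 ≈ 1.5184e-9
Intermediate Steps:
O(X, E) = 2*E*X (O(X, E) = E*(2*X) = 2*E*X)
V = 658581926 (V = 25481*25846 = 658581926)
D(M) = 0 (D(M) = -4 + 4 = 0)
h(C, q) = 6 + √(84 + q)
1/(V + h(-205/87, D(O(1, 0)))) = 1/(658581926 + (6 + √(84 + 0))) = 1/(658581926 + (6 + √84)) = 1/(658581926 + (6 + 2*√21)) = 1/(658581932 + 2*√21)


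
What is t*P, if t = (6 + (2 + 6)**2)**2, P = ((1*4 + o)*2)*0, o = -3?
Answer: 0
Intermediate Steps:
P = 0 (P = ((1*4 - 3)*2)*0 = ((4 - 3)*2)*0 = (1*2)*0 = 2*0 = 0)
t = 4900 (t = (6 + 8**2)**2 = (6 + 64)**2 = 70**2 = 4900)
t*P = 4900*0 = 0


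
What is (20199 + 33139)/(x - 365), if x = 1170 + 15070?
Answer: 53338/15875 ≈ 3.3599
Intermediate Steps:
x = 16240
(20199 + 33139)/(x - 365) = (20199 + 33139)/(16240 - 365) = 53338/15875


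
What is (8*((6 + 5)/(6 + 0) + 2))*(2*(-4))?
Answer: -736/3 ≈ -245.33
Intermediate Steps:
(8*((6 + 5)/(6 + 0) + 2))*(2*(-4)) = (8*(11/6 + 2))*(-8) = (8*(23/6))*(-8) = (92/3)*(-8) = -736/3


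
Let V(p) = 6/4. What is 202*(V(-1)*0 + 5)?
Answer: 1010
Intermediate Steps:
V(p) = 3/2 (V(p) = 6*(1/4) = 3/2)
202*(V(-1)*0 + 5) = 202*((3/2)*0 + 5) = 202*(0 + 5) = 202*5 = 1010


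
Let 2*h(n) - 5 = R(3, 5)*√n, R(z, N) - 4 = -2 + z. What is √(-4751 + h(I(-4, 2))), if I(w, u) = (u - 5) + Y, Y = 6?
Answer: √(-18994 + 10*√3)/2 ≈ 68.878*I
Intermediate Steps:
R(z, N) = 2 + z (R(z, N) = 4 + (-2 + z) = 2 + z)
I(w, u) = 1 + u (I(w, u) = (u - 5) + 6 = (-5 + u) + 6 = 1 + u)
h(n) = 5/2 + 5*√n/2 (h(n) = 5/2 + ((2 + 3)*√n)/2 = 5/2 + (5*√n)/2 = 5/2 + 5*√n/2)
√(-4751 + h(I(-4, 2))) = √(-4751 + (5/2 + 5*√(1 + 2)/2)) = √(-4751 + (5/2 + 5*√3/2)) = √(-9497/2 + 5*√3/2)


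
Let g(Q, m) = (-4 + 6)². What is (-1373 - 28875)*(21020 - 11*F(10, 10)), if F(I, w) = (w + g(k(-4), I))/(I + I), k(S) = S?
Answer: -3177900252/5 ≈ -6.3558e+8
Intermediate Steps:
g(Q, m) = 4 (g(Q, m) = 2² = 4)
F(I, w) = (4 + w)/(2*I) (F(I, w) = (w + 4)/(I + I) = (4 + w)/((2*I)) = (4 + w)*(1/(2*I)) = (4 + w)/(2*I))
(-1373 - 28875)*(21020 - 11*F(10, 10)) = (-1373 - 28875)*(21020 - 11*(4 + 10)/(2*10)) = -30248*(21020 - 11*14/(2*10)) = -30248*(21020 - 11*7/10) = -30248*(21020 - 77/10) = -30248*210123/10 = -3177900252/5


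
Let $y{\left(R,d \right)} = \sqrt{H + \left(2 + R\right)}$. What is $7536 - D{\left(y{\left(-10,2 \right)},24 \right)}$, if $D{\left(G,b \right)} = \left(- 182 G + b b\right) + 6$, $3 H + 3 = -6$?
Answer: $6954 + 182 i \sqrt{11} \approx 6954.0 + 603.63 i$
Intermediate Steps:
$H = -3$ ($H = -1 + \frac{1}{3} \left(-6\right) = -1 - 2 = -3$)
$y{\left(R,d \right)} = \sqrt{-1 + R}$ ($y{\left(R,d \right)} = \sqrt{-3 + \left(2 + R\right)} = \sqrt{-1 + R}$)
$D{\left(G,b \right)} = 6 + b^{2} - 182 G$ ($D{\left(G,b \right)} = \left(- 182 G + b^{2}\right) + 6 = \left(b^{2} - 182 G\right) + 6 = 6 + b^{2} - 182 G$)
$7536 - D{\left(y{\left(-10,2 \right)},24 \right)} = 7536 - \left(6 + 24^{2} - 182 \sqrt{-1 - 10}\right) = 7536 - \left(6 + 576 - 182 \sqrt{-11}\right) = 7536 - \left(6 + 576 - 182 i \sqrt{11}\right) = 7536 - \left(582 - 182 i \sqrt{11}\right) = 6954 + 182 i \sqrt{11}$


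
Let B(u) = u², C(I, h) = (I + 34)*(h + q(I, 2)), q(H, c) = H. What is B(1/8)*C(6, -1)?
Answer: 25/8 ≈ 3.1250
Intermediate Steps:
C(I, h) = (34 + I)*(I + h) (C(I, h) = (I + 34)*(h + I) = (34 + I)*(I + h))
B(1/8)*C(6, -1) = (1/8)²*(6² + 34*6 + 34*(-1) + 6*(-1)) = (⅛)²*(36 + 204 - 34 - 6) = (1/64)*200 = 25/8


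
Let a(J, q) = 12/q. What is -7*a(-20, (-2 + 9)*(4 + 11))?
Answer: -⅘ ≈ -0.80000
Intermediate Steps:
-7*a(-20, (-2 + 9)*(4 + 11)) = -84/((-2 + 9)*(4 + 11)) = -84/(7*15) = -84/105 = -7*4/35 = -⅘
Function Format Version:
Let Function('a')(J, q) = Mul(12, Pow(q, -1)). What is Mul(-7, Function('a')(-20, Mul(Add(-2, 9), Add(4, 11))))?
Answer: Rational(-4, 5) ≈ -0.80000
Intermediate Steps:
Mul(-7, Function('a')(-20, Mul(Add(-2, 9), Add(4, 11)))) = Mul(-7, Mul(12, Pow(Mul(Add(-2, 9), Add(4, 11)), -1))) = Mul(-7, Mul(12, Pow(Mul(7, 15), -1))) = Mul(-7, Mul(12, Pow(105, -1))) = Mul(-7, Mul(12, Rational(1, 105))) = Mul(-7, Rational(4, 35)) = Rational(-4, 5)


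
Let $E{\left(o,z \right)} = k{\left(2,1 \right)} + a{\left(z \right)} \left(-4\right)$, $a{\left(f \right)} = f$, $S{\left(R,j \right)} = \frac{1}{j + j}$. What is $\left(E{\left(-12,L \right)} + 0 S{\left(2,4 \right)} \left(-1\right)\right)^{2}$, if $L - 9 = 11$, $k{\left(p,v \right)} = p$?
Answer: $6084$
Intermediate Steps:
$S{\left(R,j \right)} = \frac{1}{2 j}$
$L = 20$ ($L = 9 + 11 = 20$)
$E{\left(o,z \right)} = 2 - 4 z$ ($E{\left(o,z \right)} = 2 + z \left(-4\right) = 2 - 4 z$)
$\left(E{\left(-12,L \right)} + 0 S{\left(2,4 \right)} \left(-1\right)\right)^{2} = \left(\left(2 - 80\right) + 0 \frac{1}{2 \cdot 4} \left(-1\right)\right)^{2} = \left(\left(2 - 80\right) + 0 \cdot \frac{1}{2} \cdot \frac{1}{4} \left(-1\right)\right)^{2} = \left(-78 + 0 \cdot \frac{1}{8} \left(-1\right)\right)^{2} = \left(-78 + 0 \left(-1\right)\right)^{2} = \left(-78 + 0\right)^{2} = \left(-78\right)^{2} = 6084$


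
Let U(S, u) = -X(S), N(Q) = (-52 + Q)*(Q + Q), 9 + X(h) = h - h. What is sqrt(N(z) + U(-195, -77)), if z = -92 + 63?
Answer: 3*sqrt(523) ≈ 68.608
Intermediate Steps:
z = -29
X(h) = -9 (X(h) = -9 + (h - h) = -9 + 0 = -9)
N(Q) = 2*Q*(-52 + Q) (N(Q) = (-52 + Q)*(2*Q) = 2*Q*(-52 + Q))
U(S, u) = 9 (U(S, u) = -1*(-9) = 9)
sqrt(N(z) + U(-195, -77)) = sqrt(2*(-29)*(-52 - 29) + 9) = sqrt(2*(-29)*(-81) + 9) = sqrt(4698 + 9) = sqrt(4707) = 3*sqrt(523)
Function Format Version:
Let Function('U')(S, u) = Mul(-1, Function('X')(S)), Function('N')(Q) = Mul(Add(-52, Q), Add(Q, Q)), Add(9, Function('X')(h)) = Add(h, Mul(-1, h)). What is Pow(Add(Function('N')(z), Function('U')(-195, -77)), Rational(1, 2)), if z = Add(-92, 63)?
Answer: Mul(3, Pow(523, Rational(1, 2))) ≈ 68.608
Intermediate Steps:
z = -29
Function('X')(h) = -9 (Function('X')(h) = Add(-9, Add(h, Mul(-1, h))) = Add(-9, 0) = -9)
Function('N')(Q) = Mul(2, Q, Add(-52, Q)) (Function('N')(Q) = Mul(Add(-52, Q), Mul(2, Q)) = Mul(2, Q, Add(-52, Q)))
Function('U')(S, u) = 9 (Function('U')(S, u) = Mul(-1, -9) = 9)
Pow(Add(Function('N')(z), Function('U')(-195, -77)), Rational(1, 2)) = Pow(Add(Mul(2, -29, Add(-52, -29)), 9), Rational(1, 2)) = Pow(Add(Mul(2, -29, -81), 9), Rational(1, 2)) = Pow(Add(4698, 9), Rational(1, 2)) = Pow(4707, Rational(1, 2)) = Mul(3, Pow(523, Rational(1, 2)))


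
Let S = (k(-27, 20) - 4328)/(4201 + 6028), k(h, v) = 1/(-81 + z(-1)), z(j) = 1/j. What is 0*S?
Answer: 0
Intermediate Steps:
k(h, v) = -1/82 (k(h, v) = 1/(-81 + 1/(-1)) = 1/(-81 - 1) = 1/(-82) = -1/82)
S = -354897/838778 (S = (-1/82 - 4328)/(4201 + 6028) = -354897/82/10229 = -354897/82*1/10229 = -354897/838778 ≈ -0.42311)
0*S = 0*(-354897/838778) = 0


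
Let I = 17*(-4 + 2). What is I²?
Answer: 1156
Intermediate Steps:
I = -34 (I = 17*(-2) = -34)
I² = (-34)² = 1156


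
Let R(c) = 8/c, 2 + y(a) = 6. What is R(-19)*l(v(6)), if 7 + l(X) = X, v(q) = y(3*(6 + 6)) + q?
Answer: -24/19 ≈ -1.2632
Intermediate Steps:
y(a) = 4 (y(a) = -2 + 6 = 4)
v(q) = 4 + q
l(X) = -7 + X
R(-19)*l(v(6)) = (8/(-19))*(-7 + (4 + 6)) = (8*(-1/19))*(-7 + 10) = -8/19*3 = -24/19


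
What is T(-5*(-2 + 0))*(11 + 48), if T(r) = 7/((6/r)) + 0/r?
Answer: 2065/3 ≈ 688.33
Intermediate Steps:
T(r) = 7*r/6 (T(r) = 7*(r/6) + 0 = 7*r/6 + 0 = 7*r/6)
T(-5*(-2 + 0))*(11 + 48) = (7*(-5*(-2 + 0))/6)*(11 + 48) = (7*(-5*(-2))/6)*59 = ((7/6)*10)*59 = (35/3)*59 = 2065/3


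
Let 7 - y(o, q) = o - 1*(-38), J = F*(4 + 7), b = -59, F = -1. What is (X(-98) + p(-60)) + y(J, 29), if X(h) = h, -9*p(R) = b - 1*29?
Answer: -974/9 ≈ -108.22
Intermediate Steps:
J = -11 (J = -(4 + 7) = -1*11 = -11)
p(R) = 88/9 (p(R) = -(-59 - 1*29)/9 = -(-59 - 29)/9 = -⅑*(-88) = 88/9)
y(o, q) = -31 - o (y(o, q) = 7 - (o - 1*(-38)) = 7 - (o + 38) = 7 - (38 + o) = 7 + (-38 - o) = -31 - o)
(X(-98) + p(-60)) + y(J, 29) = (-98 + 88/9) + (-31 - 1*(-11)) = -794/9 + (-31 + 11) = -794/9 - 20 = -974/9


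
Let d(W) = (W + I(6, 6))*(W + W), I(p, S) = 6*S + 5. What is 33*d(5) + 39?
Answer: 15219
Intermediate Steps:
I(p, S) = 5 + 6*S
d(W) = 2*W*(41 + W) (d(W) = (W + (5 + 6*6))*(W + W) = (W + (5 + 36))*(2*W) = (W + 41)*(2*W) = (41 + W)*(2*W) = 2*W*(41 + W))
33*d(5) + 39 = 33*(2*5*(41 + 5)) + 39 = 33*(2*5*46) + 39 = 33*460 + 39 = 15180 + 39 = 15219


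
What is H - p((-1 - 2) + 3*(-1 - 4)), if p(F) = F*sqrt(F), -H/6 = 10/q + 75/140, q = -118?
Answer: -2235/826 + 54*I*sqrt(2) ≈ -2.7058 + 76.368*I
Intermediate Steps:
H = -2235/826 (H = -6*(10/(-118) + 75/140) = -6*(10*(-1/118) + 75*(1/140)) = -6*(-5/59 + 15/28) = -6*745/1652 = -2235/826 ≈ -2.7058)
p(F) = F**(3/2)
H - p((-1 - 2) + 3*(-1 - 4)) = -2235/826 - ((-1 - 2) + 3*(-1 - 4))**(3/2) = -2235/826 - (-3 + 3*(-5))**(3/2) = -2235/826 - (-3 - 15)**(3/2) = -2235/826 - (-18)**(3/2) = -2235/826 - (-54)*I*sqrt(2) = -2235/826 + 54*I*sqrt(2)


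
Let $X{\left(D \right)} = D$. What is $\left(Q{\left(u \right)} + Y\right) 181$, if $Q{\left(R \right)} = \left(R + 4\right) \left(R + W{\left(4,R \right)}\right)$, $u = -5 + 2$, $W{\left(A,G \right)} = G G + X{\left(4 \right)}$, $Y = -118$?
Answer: $-19548$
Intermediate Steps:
$W{\left(A,G \right)} = 4 + G^{2}$ ($W{\left(A,G \right)} = G G + 4 = G^{2} + 4 = 4 + G^{2}$)
$u = -3$
$Q{\left(R \right)} = \left(4 + R\right) \left(4 + R + R^{2}\right)$ ($Q{\left(R \right)} = \left(R + 4\right) \left(R + \left(4 + R^{2}\right)\right) = \left(4 + R\right) \left(4 + R + R^{2}\right)$)
$\left(Q{\left(u \right)} + Y\right) 181 = \left(\left(16 + \left(-3\right)^{3} + 5 \left(-3\right)^{2} + 8 \left(-3\right)\right) - 118\right) 181 = \left(\left(16 - 27 + 5 \cdot 9 - 24\right) - 118\right) 181 = \left(\left(16 - 27 + 45 - 24\right) - 118\right) 181 = \left(10 - 118\right) 181 = \left(-108\right) 181 = -19548$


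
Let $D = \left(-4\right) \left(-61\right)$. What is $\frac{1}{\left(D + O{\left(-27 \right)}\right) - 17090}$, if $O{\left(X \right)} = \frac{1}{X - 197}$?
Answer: $- \frac{224}{3773505} \approx -5.9361 \cdot 10^{-5}$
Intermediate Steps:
$O{\left(X \right)} = \frac{1}{-197 + X}$
$D = 244$
$\frac{1}{\left(D + O{\left(-27 \right)}\right) - 17090} = \frac{1}{\left(244 + \frac{1}{-197 - 27}\right) - 17090} = \frac{1}{\left(244 + \frac{1}{-224}\right) - 17090} = \frac{1}{\left(244 - \frac{1}{224}\right) - 17090} = \frac{1}{\frac{54655}{224} - 17090} = \frac{1}{- \frac{3773505}{224}} = - \frac{224}{3773505}$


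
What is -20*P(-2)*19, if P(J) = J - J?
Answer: 0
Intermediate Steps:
P(J) = 0
-20*P(-2)*19 = -20*0*19 = 0*19 = 0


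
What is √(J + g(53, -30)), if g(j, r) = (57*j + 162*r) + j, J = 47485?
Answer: √45699 ≈ 213.77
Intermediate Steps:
g(j, r) = 58*j + 162*r
√(J + g(53, -30)) = √(47485 + (58*53 + 162*(-30))) = √(47485 + (3074 - 4860)) = √(47485 - 1786) = √45699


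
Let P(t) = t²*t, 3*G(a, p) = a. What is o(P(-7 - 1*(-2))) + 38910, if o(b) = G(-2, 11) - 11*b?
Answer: 120853/3 ≈ 40284.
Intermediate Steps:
G(a, p) = a/3
P(t) = t³
o(b) = -⅔ - 11*b (o(b) = (⅓)*(-2) - 11*b = -⅔ - 11*b)
o(P(-7 - 1*(-2))) + 38910 = (-⅔ - 11*(-7 - 1*(-2))³) + 38910 = (-⅔ - 11*(-7 + 2)³) + 38910 = (-⅔ - 11*(-5)³) + 38910 = (-⅔ - 11*(-125)) + 38910 = (-⅔ + 1375) + 38910 = 4123/3 + 38910 = 120853/3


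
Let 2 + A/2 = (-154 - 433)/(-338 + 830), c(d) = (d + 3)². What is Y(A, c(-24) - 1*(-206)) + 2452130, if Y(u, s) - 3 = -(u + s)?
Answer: 603067127/246 ≈ 2.4515e+6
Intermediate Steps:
c(d) = (3 + d)²
A = -1571/246 (A = -4 + 2*((-154 - 433)/(-338 + 830)) = -4 + 2*(-587/492) = -4 - 587/246 = -1571/246 ≈ -6.3862)
Y(u, s) = 3 - s - u (Y(u, s) = 3 - (u + s) = 3 - (s + u) = 3 + (-s - u) = 3 - s - u)
Y(A, c(-24) - 1*(-206)) + 2452130 = (3 - ((3 - 24)² - 1*(-206)) - 1*(-1571/246)) + 2452130 = (3 - ((-21)² + 206) + 1571/246) + 2452130 = (3 - (441 + 206) + 1571/246) + 2452130 = (3 - 1*647 + 1571/246) + 2452130 = (3 - 647 + 1571/246) + 2452130 = -156853/246 + 2452130 = 603067127/246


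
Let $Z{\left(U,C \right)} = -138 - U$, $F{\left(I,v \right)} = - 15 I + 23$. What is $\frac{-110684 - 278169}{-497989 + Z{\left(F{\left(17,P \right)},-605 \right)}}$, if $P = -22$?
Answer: $\frac{388853}{497895} \approx 0.78099$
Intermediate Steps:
$F{\left(I,v \right)} = 23 - 15 I$
$\frac{-110684 - 278169}{-497989 + Z{\left(F{\left(17,P \right)},-605 \right)}} = \frac{-110684 - 278169}{-497989 - \left(161 - 255\right)} = - \frac{388853}{-497989 - -94} = - \frac{388853}{-497989 + \left(-138 + 232\right)} = - \frac{388853}{-497989 + 94} = - \frac{388853}{-497895} = \left(-388853\right) \left(- \frac{1}{497895}\right) = \frac{388853}{497895}$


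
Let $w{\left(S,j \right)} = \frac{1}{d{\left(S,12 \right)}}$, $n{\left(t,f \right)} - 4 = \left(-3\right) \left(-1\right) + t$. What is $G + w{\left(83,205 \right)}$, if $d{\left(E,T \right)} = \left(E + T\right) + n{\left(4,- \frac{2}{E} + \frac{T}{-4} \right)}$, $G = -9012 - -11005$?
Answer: $\frac{211259}{106} \approx 1993.0$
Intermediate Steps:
$G = 1993$ ($G = -9012 + 11005 = 1993$)
$n{\left(t,f \right)} = 7 + t$ ($n{\left(t,f \right)} = 4 + \left(\left(-3\right) \left(-1\right) + t\right) = 4 + \left(3 + t\right) = 7 + t$)
$d{\left(E,T \right)} = 11 + E + T$ ($d{\left(E,T \right)} = \left(E + T\right) + \left(7 + 4\right) = \left(E + T\right) + 11 = 11 + E + T$)
$w{\left(S,j \right)} = \frac{1}{23 + S}$ ($w{\left(S,j \right)} = \frac{1}{11 + S + 12} = \frac{1}{23 + S}$)
$G + w{\left(83,205 \right)} = 1993 + \frac{1}{23 + 83} = 1993 + \frac{1}{106} = \frac{211259}{106}$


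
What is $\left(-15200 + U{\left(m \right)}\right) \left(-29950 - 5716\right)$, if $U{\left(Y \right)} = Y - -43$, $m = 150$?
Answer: $535239662$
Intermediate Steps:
$U{\left(Y \right)} = 43 + Y$ ($U{\left(Y \right)} = Y + 43 = 43 + Y$)
$\left(-15200 + U{\left(m \right)}\right) \left(-29950 - 5716\right) = \left(-15200 + \left(43 + 150\right)\right) \left(-29950 - 5716\right) = \left(-15200 + 193\right) \left(-35666\right) = \left(-15007\right) \left(-35666\right) = 535239662$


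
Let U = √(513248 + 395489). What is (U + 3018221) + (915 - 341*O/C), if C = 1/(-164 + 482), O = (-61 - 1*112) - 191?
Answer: 42490568 + √908737 ≈ 4.2492e+7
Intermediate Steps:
O = -364 (O = (-61 - 112) - 191 = -173 - 191 = -364)
C = 1/318 ≈ 0.0031447
U = √908737 ≈ 953.28
(U + 3018221) + (915 - 341*O/C) = (√908737 + 3018221) + (915 - (-124124)/1/318) = (3018221 + √908737) + (915 - (-124124)*318) = (3018221 + √908737) + (915 - 341*(-115752)) = (3018221 + √908737) + (915 + 39471432) = (3018221 + √908737) + 39472347 = 42490568 + √908737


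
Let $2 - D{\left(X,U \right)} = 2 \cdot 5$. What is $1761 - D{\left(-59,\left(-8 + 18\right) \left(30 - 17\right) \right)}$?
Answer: $1769$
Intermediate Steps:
$D{\left(X,U \right)} = -8$ ($D{\left(X,U \right)} = 2 - 2 \cdot 5 = 2 - 10 = -8$)
$1761 - D{\left(-59,\left(-8 + 18\right) \left(30 - 17\right) \right)} = 1761 - -8 = 1761 + 8 = 1769$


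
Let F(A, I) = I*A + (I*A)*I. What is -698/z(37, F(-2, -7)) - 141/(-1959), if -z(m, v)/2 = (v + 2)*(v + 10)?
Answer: 513093/3962404 ≈ 0.12949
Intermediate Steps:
F(A, I) = A*I + A*I² (F(A, I) = A*I + (A*I)*I = A*I + A*I²)
z(m, v) = -2*(2 + v)*(10 + v) (z(m, v) = -2*(v + 2)*(v + 10) = -2*(2 + v)*(10 + v))
-698/z(37, F(-2, -7)) - 141/(-1959) = -698/(-40 - (-48)*(-7)*(1 - 7) - 2*196*(1 - 7)²) - 141/(-1959) = -698/(-40 - (-48)*(-7)*(-6) - 2*(-2*(-7)*(-6))²) - 141*(-1/1959) = -698/(-40 - 24*(-84) - 2*(-84)²) + 47/653 = -698/(-40 + 2016 - 2*7056) + 47/653 = -698/(-40 + 2016 - 14112) + 47/653 = -698/(-12136) + 47/653 = -698*(-1/12136) + 47/653 = 349/6068 + 47/653 = 513093/3962404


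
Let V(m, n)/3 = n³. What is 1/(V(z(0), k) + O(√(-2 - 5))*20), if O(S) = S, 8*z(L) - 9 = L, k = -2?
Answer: -3/422 - 5*I*√7/844 ≈ -0.007109 - 0.015674*I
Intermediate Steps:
z(L) = 9/8 + L/8
V(m, n) = 3*n³
1/(V(z(0), k) + O(√(-2 - 5))*20) = 1/(3*(-2)³ + √(-2 - 5)*20) = 1/(3*(-8) + √(-7)*20) = 1/(-24 + (I*√7)*20) = 1/(-24 + 20*I*√7)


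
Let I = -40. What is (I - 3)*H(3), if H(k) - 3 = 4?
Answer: -301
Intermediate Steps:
H(k) = 7 (H(k) = 3 + 4 = 7)
(I - 3)*H(3) = (-40 - 3)*7 = -43*7 = -301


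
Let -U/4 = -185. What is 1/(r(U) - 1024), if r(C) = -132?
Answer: -1/1156 ≈ -0.00086505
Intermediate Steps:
U = 740 (U = -4*(-185) = 740)
1/(r(U) - 1024) = 1/(-132 - 1024) = 1/(-1156) = -1/1156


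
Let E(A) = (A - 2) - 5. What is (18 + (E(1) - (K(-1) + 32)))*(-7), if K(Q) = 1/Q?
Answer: 133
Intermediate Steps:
E(A) = -7 + A (E(A) = (-2 + A) - 5 = -7 + A)
(18 + (E(1) - (K(-1) + 32)))*(-7) = (18 + ((-7 + 1) - (1/(-1) + 32)))*(-7) = (18 + (-6 - (-1 + 32)))*(-7) = (18 + (-6 - 1*31))*(-7) = (18 + (-6 - 31))*(-7) = (18 - 37)*(-7) = -19*(-7) = 133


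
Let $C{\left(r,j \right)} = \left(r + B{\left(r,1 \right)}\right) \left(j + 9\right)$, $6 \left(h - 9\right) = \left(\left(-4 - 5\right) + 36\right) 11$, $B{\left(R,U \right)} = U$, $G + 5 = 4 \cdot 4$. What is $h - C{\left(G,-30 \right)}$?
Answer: $\frac{621}{2} \approx 310.5$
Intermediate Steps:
$G = 11$ ($G = -5 + 4 \cdot 4 = -5 + 16 = 11$)
$h = \frac{117}{2}$ ($h = 9 + \frac{\left(\left(-4 - 5\right) + 36\right) 11}{6} = 9 + \frac{\left(-9 + 36\right) 11}{6} = 9 + \frac{27 \cdot 11}{6} = 9 + \frac{1}{6} \cdot 297 = 9 + \frac{99}{2} = \frac{117}{2} \approx 58.5$)
$C{\left(r,j \right)} = \left(1 + r\right) \left(9 + j\right)$ ($C{\left(r,j \right)} = \left(r + 1\right) \left(j + 9\right) = \left(1 + r\right) \left(9 + j\right)$)
$h - C{\left(G,-30 \right)} = \frac{117}{2} - \left(9 - 30 + 9 \cdot 11 - 330\right) = \frac{117}{2} - \left(9 - 30 + 99 - 330\right) = \frac{117}{2} - -252 = \frac{117}{2} + 252 = \frac{621}{2}$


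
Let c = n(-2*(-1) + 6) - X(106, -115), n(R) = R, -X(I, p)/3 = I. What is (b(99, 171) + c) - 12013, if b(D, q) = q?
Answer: -11516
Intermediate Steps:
X(I, p) = -3*I
c = 326 (c = (-2*(-1) + 6) - (-3)*106 = (2 + 6) - 1*(-318) = 8 + 318 = 326)
(b(99, 171) + c) - 12013 = (171 + 326) - 12013 = 497 - 12013 = -11516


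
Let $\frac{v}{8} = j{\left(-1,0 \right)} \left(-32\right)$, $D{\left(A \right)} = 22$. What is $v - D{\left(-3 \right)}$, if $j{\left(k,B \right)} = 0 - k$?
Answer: $-278$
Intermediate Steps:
$j{\left(k,B \right)} = - k$
$v = -256$ ($v = 8 \left(-1\right) \left(-1\right) \left(-32\right) = 8 \cdot 1 \left(-32\right) = 8 \left(-32\right) = -256$)
$v - D{\left(-3 \right)} = -256 - 22 = -278$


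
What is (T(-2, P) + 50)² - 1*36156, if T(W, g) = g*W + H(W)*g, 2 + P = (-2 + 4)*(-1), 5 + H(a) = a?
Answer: -28760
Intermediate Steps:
H(a) = -5 + a
P = -4 (P = -2 + (-2 + 4)*(-1) = -2 + 2*(-1) = -2 - 2 = -4)
T(W, g) = W*g + g*(-5 + W) (T(W, g) = g*W + (-5 + W)*g = W*g + g*(-5 + W))
(T(-2, P) + 50)² - 1*36156 = (-4*(-5 + 2*(-2)) + 50)² - 1*36156 = (-4*(-5 - 4) + 50)² - 36156 = (-4*(-9) + 50)² - 36156 = (36 + 50)² - 36156 = 86² - 36156 = 7396 - 36156 = -28760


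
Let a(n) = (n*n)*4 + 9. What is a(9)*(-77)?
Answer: -25641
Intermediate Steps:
a(n) = 9 + 4*n**2 (a(n) = n**2*4 + 9 = 4*n**2 + 9 = 9 + 4*n**2)
a(9)*(-77) = (9 + 4*9**2)*(-77) = (9 + 4*81)*(-77) = (9 + 324)*(-77) = 333*(-77) = -25641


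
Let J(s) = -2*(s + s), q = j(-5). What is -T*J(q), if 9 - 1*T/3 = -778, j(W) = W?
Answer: -47220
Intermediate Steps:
T = 2361 (T = 27 - 3*(-778) = 27 + 2334 = 2361)
q = -5
J(s) = -4*s
-T*J(q) = -2361*(-4*(-5)) = -2361*20 = -1*47220 = -47220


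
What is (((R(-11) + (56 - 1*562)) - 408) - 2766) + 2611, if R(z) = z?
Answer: -1080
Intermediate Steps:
(((R(-11) + (56 - 1*562)) - 408) - 2766) + 2611 = (((-11 + (56 - 1*562)) - 408) - 2766) + 2611 = (((-11 + (56 - 562)) - 408) - 2766) + 2611 = (((-11 - 506) - 408) - 2766) + 2611 = ((-517 - 408) - 2766) + 2611 = (-925 - 2766) + 2611 = -3691 + 2611 = -1080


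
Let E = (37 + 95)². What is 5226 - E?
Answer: -12198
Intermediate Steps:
E = 17424 (E = 132² = 17424)
5226 - E = 5226 - 1*17424 = 5226 - 17424 = -12198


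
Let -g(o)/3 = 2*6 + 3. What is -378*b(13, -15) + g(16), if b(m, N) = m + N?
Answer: 711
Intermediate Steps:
g(o) = -45 (g(o) = -3*(2*6 + 3) = -3*(12 + 3) = -3*15 = -45)
b(m, N) = N + m
-378*b(13, -15) + g(16) = -378*(-15 + 13) - 45 = -378*(-2) - 45 = 756 - 45 = 711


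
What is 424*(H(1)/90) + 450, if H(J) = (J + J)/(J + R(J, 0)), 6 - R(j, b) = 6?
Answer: 20674/45 ≈ 459.42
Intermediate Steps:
R(j, b) = 0 (R(j, b) = 6 - 1*6 = 6 - 6 = 0)
H(J) = 2 (H(J) = (J + J)/(J + 0) = (2*J)/J = 2)
424*(H(1)/90) + 450 = 424*(2/90) + 450 = 424*(2*(1/90)) + 450 = 424*(1/45) + 450 = 424/45 + 450 = 20674/45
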